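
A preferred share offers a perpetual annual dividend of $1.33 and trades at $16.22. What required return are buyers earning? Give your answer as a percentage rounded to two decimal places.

P = C/r ⇒ r = C/P = $1.33/$16.22 = 0.081998

8.20%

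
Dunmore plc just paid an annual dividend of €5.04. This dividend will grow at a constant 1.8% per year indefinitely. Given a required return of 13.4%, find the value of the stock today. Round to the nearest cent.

D₁ = D₀ × (1 + g) = €5.04 × 1.018 = €5.1307
Growing perpetuity: P = D₁ / (r − g) = €5.1307 / (0.134 − 0.018) = €44.23

€44.23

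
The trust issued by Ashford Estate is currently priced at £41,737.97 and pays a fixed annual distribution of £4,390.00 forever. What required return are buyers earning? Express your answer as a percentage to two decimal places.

P = C/r ⇒ r = C/P = £4,390.00/£41,737.97 = 0.105180

10.52%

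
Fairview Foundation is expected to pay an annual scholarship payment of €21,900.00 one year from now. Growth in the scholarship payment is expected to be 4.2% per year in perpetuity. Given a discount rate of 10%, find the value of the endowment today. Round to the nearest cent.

€377586.21

Growing perpetuity: P = D₁ / (r − g) = €21,900.0000 / (0.1 − 0.042) = €377,586.21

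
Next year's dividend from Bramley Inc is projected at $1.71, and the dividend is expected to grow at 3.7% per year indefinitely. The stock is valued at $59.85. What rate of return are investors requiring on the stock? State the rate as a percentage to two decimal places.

P = D₁/(r − g) ⇒ r = D₁/P + g = $1.7100/$59.85 + 0.037 = 0.028571 + 0.037 = 0.065571

6.56%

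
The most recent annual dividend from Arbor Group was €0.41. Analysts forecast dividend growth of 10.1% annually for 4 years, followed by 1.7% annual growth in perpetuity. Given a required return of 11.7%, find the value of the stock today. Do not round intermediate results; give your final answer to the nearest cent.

€5.52

D_1 = 0.45141
D_2 = 0.49700
D_3 = 0.54720
D_4 = 0.60247
Terminal value at year 4: TV = D_4×(1+g_2)/(r−g_2) = 0.61271/0.1 = 6.12709
P_0 = D_1/(1+r)^1 + D_2/(1+r)^2 + D_3/(1+r)^3 + D_4/(1+r)^4 + TV/(1+r)^4
    = 0.40413 + 0.39834 + 0.39263 + 0.38701 + 3.93588 = 5.51798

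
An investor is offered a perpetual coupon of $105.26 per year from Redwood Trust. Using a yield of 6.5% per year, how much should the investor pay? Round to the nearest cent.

$1619.38

Level perpetuity: PV = C / r = $105.26 / 0.065 = $1,619.38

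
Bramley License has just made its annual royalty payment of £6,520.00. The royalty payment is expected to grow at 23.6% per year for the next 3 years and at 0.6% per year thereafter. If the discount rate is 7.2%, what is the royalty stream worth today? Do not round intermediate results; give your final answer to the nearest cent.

£178504.04

D_1 = 8058.72000
D_2 = 9960.57792
D_3 = 12311.27431
Terminal value at year 3: TV = D_3×(1+g_2)/(r−g_2) = 12385.14195/0.066 = 187653.66598
P_0 = D_1/(1+r)^1 + D_2/(1+r)^2 + D_3/(1+r)^3 + TV/(1+r)^3
    = 7517.46269 + 8667.52228 + 9993.52382 + 152325.52973 = 178504.03851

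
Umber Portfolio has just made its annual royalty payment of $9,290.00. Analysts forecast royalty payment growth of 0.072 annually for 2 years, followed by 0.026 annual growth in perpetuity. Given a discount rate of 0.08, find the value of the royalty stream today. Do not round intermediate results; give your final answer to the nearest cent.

D_1 = 9958.88000
D_2 = 10675.91936
Terminal value at year 2: TV = D_2×(1+g_2)/(r−g_2) = 10953.49326/0.054 = 202842.46784
P_0 = D_1/(1+r)^1 + D_2/(1+r)^2 + TV/(1+r)^2
    = 9221.18519 + 9152.88011 + 173904.72209 = 192278.78738

$192278.79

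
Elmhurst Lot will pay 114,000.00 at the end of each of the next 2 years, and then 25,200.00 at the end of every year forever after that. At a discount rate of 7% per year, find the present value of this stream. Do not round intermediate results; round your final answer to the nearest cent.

520552.01

PV of 2-year annuity: 114,000.00 × [1 − (1+0.07)^−2] / 0.07 = 206114.07110
Perpetuity value at year 2: 25,200.00 / 0.07 = 360000.00000
PV of perpetuity: 360000.00000 / (1+0.07)^2 = 314437.94218
Total PV = 206114.07110 + 314437.94218 = 520552.01328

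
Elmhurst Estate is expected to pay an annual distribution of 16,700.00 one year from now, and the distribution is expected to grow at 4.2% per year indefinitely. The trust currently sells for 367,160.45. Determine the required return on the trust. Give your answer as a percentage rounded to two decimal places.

P = D₁/(r − g) ⇒ r = D₁/P + g = 16,700.0000/367,160.45 + 0.042 = 0.045484 + 0.042 = 0.087484

8.75%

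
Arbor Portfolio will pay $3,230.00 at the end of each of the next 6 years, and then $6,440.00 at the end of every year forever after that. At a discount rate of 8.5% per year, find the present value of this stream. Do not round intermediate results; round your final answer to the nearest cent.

$61147.69

PV of 6-year annuity: $3,230.00 × [1 − (1+0.085)^−6] / 0.085 = 14708.08656
Perpetuity value at year 6: $6,440.00 / 0.085 = 75764.70588
PV of perpetuity: 75764.70588 / (1+0.085)^6 = 46439.60451
Total PV = 14708.08656 + 46439.60451 = 61147.69107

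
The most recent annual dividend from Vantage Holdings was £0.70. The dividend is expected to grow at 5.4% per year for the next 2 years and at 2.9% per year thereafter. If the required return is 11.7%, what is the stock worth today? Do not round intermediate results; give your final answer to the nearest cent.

D_1 = 0.73780
D_2 = 0.77764
Terminal value at year 2: TV = D_2×(1+g_2)/(r−g_2) = 0.80019/0.088 = 9.09310
P_0 = D_1/(1+r)^1 + D_2/(1+r)^2 + TV/(1+r)^2
    = 0.66052 + 0.62327 + 7.28795 = 8.57174

£8.57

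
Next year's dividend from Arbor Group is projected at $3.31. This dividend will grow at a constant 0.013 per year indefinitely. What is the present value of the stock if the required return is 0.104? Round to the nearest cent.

Growing perpetuity: P = D₁ / (r − g) = $3.3100 / (0.104 − 0.013) = $36.37

$36.37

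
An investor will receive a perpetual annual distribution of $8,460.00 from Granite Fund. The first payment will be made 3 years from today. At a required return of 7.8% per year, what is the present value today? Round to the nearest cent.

$93333.65

Value at end of year 2: C / r = $8,460.00 / 0.078 = $108,461.5385
Discount to today: PV = $108,461.5385 / (1 + 0.078)^2 = $108,461.5385 / 1.162084 = $93,333.65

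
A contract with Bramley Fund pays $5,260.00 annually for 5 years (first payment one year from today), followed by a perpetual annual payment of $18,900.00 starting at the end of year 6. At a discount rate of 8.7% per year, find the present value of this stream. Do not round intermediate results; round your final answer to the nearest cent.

$163770.97

PV of 5-year annuity: $5,260.00 × [1 − (1+0.087)^−5] / 0.087 = 20619.82136
Perpetuity value at year 5: $18,900.00 / 0.087 = 217241.37931
PV of perpetuity: 217241.37931 / (1+0.087)^5 = 143151.14666
Total PV = 20619.82136 + 143151.14666 = 163770.96802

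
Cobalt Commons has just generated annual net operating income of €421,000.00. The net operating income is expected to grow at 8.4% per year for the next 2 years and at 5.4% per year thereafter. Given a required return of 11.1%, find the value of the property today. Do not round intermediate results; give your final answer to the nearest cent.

D_1 = 456364.00000
D_2 = 494698.57600
Terminal value at year 2: TV = D_2×(1+g_2)/(r−g_2) = 521412.29910/0.057 = 9147584.19481
P_0 = D_1/(1+r)^1 + D_2/(1+r)^2 + TV/(1+r)^2
    = 410768.67687 + 400785.99975 + 7411025.32875 = 8222580.00537

€8222580.01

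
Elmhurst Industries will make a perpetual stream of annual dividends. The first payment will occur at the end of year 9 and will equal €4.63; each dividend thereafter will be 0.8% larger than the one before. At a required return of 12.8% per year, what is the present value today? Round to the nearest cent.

Value at end of year 8: C₁ / (r − g) = €4.63 / (0.128 − 0.008) = €38.5833
Discount to today: PV = €38.5833 / (1 + 0.128)^8 = €38.5833 / 2.621035 = €14.72

€14.72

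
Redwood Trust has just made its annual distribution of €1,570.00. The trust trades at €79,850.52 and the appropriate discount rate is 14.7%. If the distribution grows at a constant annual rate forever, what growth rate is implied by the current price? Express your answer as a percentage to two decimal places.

12.49%

P = D₀(1+g)/(r−g) ⇒ P(r−g) = D₀(1+g) ⇒ g(P+D₀) = P·r − D₀
g = (P·r − D₀)/(P + D₀) = (€79,850.52×0.147 − €1,570.00) / (€79,850.52 + €1,570.00) = 0.124883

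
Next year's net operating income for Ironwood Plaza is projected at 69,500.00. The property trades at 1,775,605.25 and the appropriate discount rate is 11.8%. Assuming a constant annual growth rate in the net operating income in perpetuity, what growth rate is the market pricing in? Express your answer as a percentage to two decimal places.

7.89%

P = D₁/(r−g) ⇒ g = r − D₁/P = 0.118 − 69,500.00/1,775,605.25 = 0.078858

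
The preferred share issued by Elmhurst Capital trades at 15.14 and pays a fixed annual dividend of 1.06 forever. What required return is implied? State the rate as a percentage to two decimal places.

7.00%

P = C/r ⇒ r = C/P = 1.06/15.14 = 0.070013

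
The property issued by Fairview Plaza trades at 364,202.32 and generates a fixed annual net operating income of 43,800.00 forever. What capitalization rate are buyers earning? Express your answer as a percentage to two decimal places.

12.03%

P = C/r ⇒ r = C/P = 43,800.00/364,202.32 = 0.120263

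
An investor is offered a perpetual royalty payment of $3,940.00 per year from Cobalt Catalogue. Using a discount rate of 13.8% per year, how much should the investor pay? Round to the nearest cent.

Level perpetuity: PV = C / r = $3,940.00 / 0.138 = $28,550.72

$28550.72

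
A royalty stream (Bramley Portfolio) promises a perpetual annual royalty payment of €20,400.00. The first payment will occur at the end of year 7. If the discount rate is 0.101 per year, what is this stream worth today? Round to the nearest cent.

€113392.64

Value at end of year 6: C / r = €20,400.00 / 0.101 = €201,980.1980
Discount to today: PV = €201,980.1980 / (1 + 0.101)^6 = €201,980.1980 / 1.781246 = €113,392.64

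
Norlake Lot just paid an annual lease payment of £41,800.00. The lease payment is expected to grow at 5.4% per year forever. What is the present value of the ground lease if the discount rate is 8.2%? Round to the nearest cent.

D₁ = D₀ × (1 + g) = £41,800.00 × 1.054 = £44,057.2000
Growing perpetuity: P = D₁ / (r − g) = £44,057.2000 / (0.082 − 0.054) = £1,573,471.43

£1573471.43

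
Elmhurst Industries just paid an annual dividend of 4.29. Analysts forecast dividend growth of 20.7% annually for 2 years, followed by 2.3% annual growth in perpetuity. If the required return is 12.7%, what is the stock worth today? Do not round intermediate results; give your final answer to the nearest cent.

D_1 = 5.17803
D_2 = 6.24988
Terminal value at year 2: TV = D_2×(1+g_2)/(r−g_2) = 6.39363/0.104 = 61.47721
P_0 = D_1/(1+r)^1 + D_2/(1+r)^2 + TV/(1+r)^2
    = 4.59453 + 4.92067 + 48.40233 = 57.91753

57.92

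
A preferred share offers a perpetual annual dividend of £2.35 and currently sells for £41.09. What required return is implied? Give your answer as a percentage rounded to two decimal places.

5.72%

P = C/r ⇒ r = C/P = £2.35/£41.09 = 0.057192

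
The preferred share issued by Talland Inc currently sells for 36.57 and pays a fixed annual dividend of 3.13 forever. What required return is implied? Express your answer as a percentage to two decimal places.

8.56%

P = C/r ⇒ r = C/P = 3.13/36.57 = 0.085589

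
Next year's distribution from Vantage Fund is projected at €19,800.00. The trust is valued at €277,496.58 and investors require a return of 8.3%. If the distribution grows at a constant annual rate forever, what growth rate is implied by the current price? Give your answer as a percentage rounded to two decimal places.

P = D₁/(r−g) ⇒ g = r − D₁/P = 0.083 − €19,800.00/€277,496.58 = 0.011648

1.16%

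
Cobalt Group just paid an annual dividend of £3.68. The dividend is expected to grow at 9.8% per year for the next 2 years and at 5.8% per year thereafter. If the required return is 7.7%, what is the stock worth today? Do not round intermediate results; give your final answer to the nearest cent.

£220.56

D_1 = 4.04064
D_2 = 4.43662
Terminal value at year 2: TV = D_2×(1+g_2)/(r−g_2) = 4.69395/0.019 = 247.04983
P_0 = D_1/(1+r)^1 + D_2/(1+r)^2 + TV/(1+r)^2
    = 3.75175 + 3.82491 + 212.98703 = 220.56369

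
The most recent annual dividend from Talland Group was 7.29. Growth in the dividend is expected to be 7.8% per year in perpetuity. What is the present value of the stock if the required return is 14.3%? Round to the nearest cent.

D₁ = D₀ × (1 + g) = 7.29 × 1.078 = 7.8586
Growing perpetuity: P = D₁ / (r − g) = 7.8586 / (0.143 − 0.078) = 120.90

120.90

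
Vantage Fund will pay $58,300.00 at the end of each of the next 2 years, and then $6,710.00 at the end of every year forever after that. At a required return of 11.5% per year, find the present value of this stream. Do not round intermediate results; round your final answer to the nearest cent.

$146113.80

PV of 2-year annuity: $58,300.00 × [1 − (1+0.115)^−2] / 0.115 = 99181.16190
Perpetuity value at year 2: $6,710.00 / 0.115 = 58347.82609
PV of perpetuity: 58347.82609 / (1+0.115)^2 = 46932.63576
Total PV = 99181.16190 + 46932.63576 = 146113.79765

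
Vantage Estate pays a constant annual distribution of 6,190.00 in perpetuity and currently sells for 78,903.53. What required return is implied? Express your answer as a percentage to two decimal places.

P = C/r ⇒ r = C/P = 6,190.00/78,903.53 = 0.078450

7.85%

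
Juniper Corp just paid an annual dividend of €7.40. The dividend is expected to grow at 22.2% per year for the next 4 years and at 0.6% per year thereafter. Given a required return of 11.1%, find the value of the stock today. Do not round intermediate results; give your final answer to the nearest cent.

€141.54

D_1 = 9.04280
D_2 = 11.05030
D_3 = 13.50347
D_4 = 16.50124
Terminal value at year 4: TV = D_4×(1+g_2)/(r−g_2) = 16.60025/0.105 = 158.09758
P_0 = D_1/(1+r)^1 + D_2/(1+r)^2 + D_3/(1+r)^3 + D_4/(1+r)^4 + TV/(1+r)^4
    = 8.13933 + 8.95253 + 9.84698 + 10.83079 + 103.76932 = 141.53897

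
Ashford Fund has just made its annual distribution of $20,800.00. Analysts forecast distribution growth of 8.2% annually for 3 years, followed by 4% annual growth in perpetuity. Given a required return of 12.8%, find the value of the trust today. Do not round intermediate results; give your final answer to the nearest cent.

$274402.00

D_1 = 22505.60000
D_2 = 24351.05920
D_3 = 26347.84605
Terminal value at year 3: TV = D_3×(1+g_2)/(r−g_2) = 27401.75990/0.088 = 311383.63519
P_0 = D_1/(1+r)^1 + D_2/(1+r)^2 + D_3/(1+r)^3 + TV/(1+r)^3
    = 19951.77305 + 19138.13691 + 18357.68098 + 216954.41154 = 274402.00248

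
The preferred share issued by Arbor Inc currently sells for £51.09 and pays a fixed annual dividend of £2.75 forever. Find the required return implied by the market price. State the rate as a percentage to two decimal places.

P = C/r ⇒ r = C/P = £2.75/£51.09 = 0.053827

5.38%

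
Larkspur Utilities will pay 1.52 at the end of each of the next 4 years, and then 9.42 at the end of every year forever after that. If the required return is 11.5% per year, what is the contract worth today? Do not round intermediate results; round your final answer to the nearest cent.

PV of 4-year annuity: 1.52 × [1 − (1+0.115)^−4] / 0.115 = 4.66581
Perpetuity value at year 4: 9.42 / 0.115 = 81.91304
PV of perpetuity: 81.91304 / (1+0.115)^4 = 52.99728
Total PV = 4.66581 + 52.99728 = 57.66309

57.66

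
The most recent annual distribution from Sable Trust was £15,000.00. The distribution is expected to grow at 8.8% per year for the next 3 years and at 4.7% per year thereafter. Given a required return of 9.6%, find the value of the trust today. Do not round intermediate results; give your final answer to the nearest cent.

D_1 = 16320.00000
D_2 = 17756.16000
D_3 = 19318.70208
Terminal value at year 3: TV = D_3×(1+g_2)/(r−g_2) = 20226.68108/0.049 = 412789.40975
P_0 = D_1/(1+r)^1 + D_2/(1+r)^2 + D_3/(1+r)^3 + TV/(1+r)^3
    = 14890.51095 + 14781.82109 + 14673.92458 + 313542.83753 = 357889.09415

£357889.09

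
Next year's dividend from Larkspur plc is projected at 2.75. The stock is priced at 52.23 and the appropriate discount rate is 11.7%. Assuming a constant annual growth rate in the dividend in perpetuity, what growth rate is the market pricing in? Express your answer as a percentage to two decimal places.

6.43%

P = D₁/(r−g) ⇒ g = r − D₁/P = 0.117 − 2.75/52.23 = 0.064348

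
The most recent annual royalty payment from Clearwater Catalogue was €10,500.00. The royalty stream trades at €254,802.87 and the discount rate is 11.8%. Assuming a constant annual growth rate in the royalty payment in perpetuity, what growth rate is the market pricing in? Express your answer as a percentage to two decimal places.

P = D₀(1+g)/(r−g) ⇒ P(r−g) = D₀(1+g) ⇒ g(P+D₀) = P·r − D₀
g = (P·r − D₀)/(P + D₀) = (€254,802.87×0.118 − €10,500.00) / (€254,802.87 + €10,500.00) = 0.073752

7.38%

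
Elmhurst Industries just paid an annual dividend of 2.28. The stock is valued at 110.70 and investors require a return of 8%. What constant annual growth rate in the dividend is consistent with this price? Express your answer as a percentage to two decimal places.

P = D₀(1+g)/(r−g) ⇒ P(r−g) = D₀(1+g) ⇒ g(P+D₀) = P·r − D₀
g = (P·r − D₀)/(P + D₀) = (110.70×0.08 − 2.28) / (110.70 + 2.28) = 0.058205

5.82%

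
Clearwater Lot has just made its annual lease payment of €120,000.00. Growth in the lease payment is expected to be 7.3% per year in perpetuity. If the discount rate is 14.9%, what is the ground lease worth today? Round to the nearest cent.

D₁ = D₀ × (1 + g) = €120,000.00 × 1.073 = €128,760.0000
Growing perpetuity: P = D₁ / (r − g) = €128,760.0000 / (0.149 − 0.073) = €1,694,210.53

€1694210.53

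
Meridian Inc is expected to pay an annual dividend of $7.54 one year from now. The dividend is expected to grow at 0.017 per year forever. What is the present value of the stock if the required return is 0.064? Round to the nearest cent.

$160.43

Growing perpetuity: P = D₁ / (r − g) = $7.5400 / (0.064 − 0.017) = $160.43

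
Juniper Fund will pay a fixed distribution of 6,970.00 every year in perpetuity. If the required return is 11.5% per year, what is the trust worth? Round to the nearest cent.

60608.70

Level perpetuity: PV = C / r = 6,970.00 / 0.115 = 60,608.70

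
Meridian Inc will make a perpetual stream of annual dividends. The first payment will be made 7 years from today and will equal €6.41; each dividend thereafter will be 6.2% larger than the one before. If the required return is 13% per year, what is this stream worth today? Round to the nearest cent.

Value at end of year 6: C₁ / (r − g) = €6.41 / (0.13 − 0.062) = €94.2647
Discount to today: PV = €94.2647 / (1 + 0.13)^6 = €94.2647 / 2.081952 = €45.28

€45.28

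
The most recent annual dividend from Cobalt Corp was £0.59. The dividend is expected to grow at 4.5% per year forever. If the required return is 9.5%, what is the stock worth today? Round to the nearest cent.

D₁ = D₀ × (1 + g) = £0.59 × 1.045 = £0.6166
Growing perpetuity: P = D₁ / (r − g) = £0.6166 / (0.095 − 0.045) = £12.33

£12.33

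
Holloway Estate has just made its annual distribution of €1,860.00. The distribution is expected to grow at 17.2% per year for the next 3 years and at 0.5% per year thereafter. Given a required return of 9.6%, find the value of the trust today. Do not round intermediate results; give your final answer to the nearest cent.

D_1 = 2179.92000
D_2 = 2554.86624
D_3 = 2994.30323
Terminal value at year 3: TV = D_3×(1+g_2)/(r−g_2) = 3009.27475/0.091 = 33068.95329
P_0 = D_1/(1+r)^1 + D_2/(1+r)^2 + D_3/(1+r)^3 + TV/(1+r)^3
    = 1988.97810 + 2126.89994 + 2274.38570 + 25118.21574 = 31508.47949

€31508.48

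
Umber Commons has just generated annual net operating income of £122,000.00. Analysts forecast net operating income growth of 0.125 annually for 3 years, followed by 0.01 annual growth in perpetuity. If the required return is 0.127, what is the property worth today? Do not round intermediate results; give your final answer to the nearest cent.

£1412267.95

D_1 = 137250.00000
D_2 = 154406.25000
D_3 = 173707.03125
Terminal value at year 3: TV = D_3×(1+g_2)/(r−g_2) = 175444.10156/0.117 = 1499522.23558
P_0 = D_1/(1+r)^1 + D_2/(1+r)^2 + D_3/(1+r)^3 + TV/(1+r)^3
    = 121783.49601 + 121567.37623 + 121351.63998 + 1047565.43913 = 1412267.95134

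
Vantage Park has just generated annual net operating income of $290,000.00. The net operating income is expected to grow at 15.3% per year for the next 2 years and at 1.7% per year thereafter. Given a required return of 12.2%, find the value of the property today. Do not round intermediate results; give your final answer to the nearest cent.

D_1 = 334370.00000
D_2 = 385528.61000
Terminal value at year 2: TV = D_2×(1+g_2)/(r−g_2) = 392082.59637/0.105 = 3734119.96543
P_0 = D_1/(1+r)^1 + D_2/(1+r)^2 + TV/(1+r)^2
    = 298012.47772 + 306246.33405 + 2966214.49270 = 3570473.30447

$3570473.30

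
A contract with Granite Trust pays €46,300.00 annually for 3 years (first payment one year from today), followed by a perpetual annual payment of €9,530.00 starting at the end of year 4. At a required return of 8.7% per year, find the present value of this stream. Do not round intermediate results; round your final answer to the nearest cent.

PV of 3-year annuity: €46,300.00 × [1 − (1+0.087)^−3] / 0.087 = 117828.40971
Perpetuity value at year 3: €9,530.00 / 0.087 = 109540.22989
PV of perpetuity: 109540.22989 / (1+0.087)^3 = 85287.42763
Total PV = 117828.40971 + 85287.42763 = 203115.83733

€203115.84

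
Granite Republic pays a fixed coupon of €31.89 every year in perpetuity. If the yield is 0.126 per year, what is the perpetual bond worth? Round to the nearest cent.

Level perpetuity: PV = C / r = €31.89 / 0.126 = €253.10

€253.10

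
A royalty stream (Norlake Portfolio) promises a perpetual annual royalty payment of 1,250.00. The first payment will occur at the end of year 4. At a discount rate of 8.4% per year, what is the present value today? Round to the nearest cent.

11682.69

Value at end of year 3: C / r = 1,250.00 / 0.084 = 14,880.9524
Discount to today: PV = 14,880.9524 / (1 + 0.084)^3 = 14,880.9524 / 1.273761 = 11,682.69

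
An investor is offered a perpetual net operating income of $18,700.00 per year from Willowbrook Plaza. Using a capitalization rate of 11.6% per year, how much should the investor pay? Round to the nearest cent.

$161206.90

Level perpetuity: PV = C / r = $18,700.00 / 0.116 = $161,206.90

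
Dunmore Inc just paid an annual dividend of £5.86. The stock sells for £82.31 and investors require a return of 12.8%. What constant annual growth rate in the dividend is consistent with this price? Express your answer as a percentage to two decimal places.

P = D₀(1+g)/(r−g) ⇒ P(r−g) = D₀(1+g) ⇒ g(P+D₀) = P·r − D₀
g = (P·r − D₀)/(P + D₀) = (£82.31×0.128 − £5.86) / (£82.31 + £5.86) = 0.053030

5.30%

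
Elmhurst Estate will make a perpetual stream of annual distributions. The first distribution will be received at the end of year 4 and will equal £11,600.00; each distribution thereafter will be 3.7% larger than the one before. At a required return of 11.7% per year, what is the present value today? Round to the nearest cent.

£104041.95

Value at end of year 3: C₁ / (r − g) = £11,600.00 / (0.117 − 0.037) = £145,000.0000
Discount to today: PV = £145,000.0000 / (1 + 0.117)^3 = £145,000.0000 / 1.393669 = £104,041.95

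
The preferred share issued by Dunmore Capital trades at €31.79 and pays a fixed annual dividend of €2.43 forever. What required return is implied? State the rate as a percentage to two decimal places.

7.64%

P = C/r ⇒ r = C/P = €2.43/€31.79 = 0.076439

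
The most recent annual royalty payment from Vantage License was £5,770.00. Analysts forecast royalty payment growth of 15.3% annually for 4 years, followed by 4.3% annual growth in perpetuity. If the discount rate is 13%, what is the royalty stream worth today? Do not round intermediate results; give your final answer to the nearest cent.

D_1 = 6652.81000
D_2 = 7670.68993
D_3 = 8844.30549
D_4 = 10197.48423
Terminal value at year 4: TV = D_4×(1+g_2)/(r−g_2) = 10635.97605/0.087 = 122252.59829
P_0 = D_1/(1+r)^1 + D_2/(1+r)^2 + D_3/(1+r)^3 + D_4/(1+r)^4 + TV/(1+r)^4
    = 5887.44248 + 6007.27538 + 6129.54735 + 6254.30805 + 74979.80804 = 99258.38130

£99258.38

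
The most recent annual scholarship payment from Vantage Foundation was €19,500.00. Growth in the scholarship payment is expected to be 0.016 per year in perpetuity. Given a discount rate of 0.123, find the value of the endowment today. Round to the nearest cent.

€185158.88

D₁ = D₀ × (1 + g) = €19,500.00 × 1.016 = €19,812.0000
Growing perpetuity: P = D₁ / (r − g) = €19,812.0000 / (0.123 − 0.016) = €185,158.88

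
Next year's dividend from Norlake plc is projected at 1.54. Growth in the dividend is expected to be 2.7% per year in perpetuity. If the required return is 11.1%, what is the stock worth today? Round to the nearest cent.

Growing perpetuity: P = D₁ / (r − g) = 1.5400 / (0.111 − 0.027) = 18.33

18.33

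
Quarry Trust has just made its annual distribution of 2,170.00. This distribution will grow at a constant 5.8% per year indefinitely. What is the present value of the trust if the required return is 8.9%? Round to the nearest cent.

74060.00

D₁ = D₀ × (1 + g) = 2,170.00 × 1.058 = 2,295.8600
Growing perpetuity: P = D₁ / (r − g) = 2,295.8600 / (0.089 − 0.058) = 74,060.00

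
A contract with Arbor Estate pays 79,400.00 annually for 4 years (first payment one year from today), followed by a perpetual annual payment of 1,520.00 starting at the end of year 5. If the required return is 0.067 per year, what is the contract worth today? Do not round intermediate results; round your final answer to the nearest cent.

288279.04

PV of 4-year annuity: 79,400.00 × [1 − (1+0.067)^−4] / 0.067 = 270776.09578
Perpetuity value at year 4: 1,520.00 / 0.067 = 22686.56716
PV of perpetuity: 22686.56716 / (1+0.067)^4 = 17502.94417
Total PV = 270776.09578 + 17502.94417 = 288279.03995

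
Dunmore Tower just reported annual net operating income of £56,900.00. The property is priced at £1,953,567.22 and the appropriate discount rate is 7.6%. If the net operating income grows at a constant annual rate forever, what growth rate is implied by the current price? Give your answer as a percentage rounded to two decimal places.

P = D₀(1+g)/(r−g) ⇒ P(r−g) = D₀(1+g) ⇒ g(P+D₀) = P·r − D₀
g = (P·r − D₀)/(P + D₀) = (£1,953,567.22×0.076 − £56,900.00) / (£1,953,567.22 + £56,900.00) = 0.045547

4.55%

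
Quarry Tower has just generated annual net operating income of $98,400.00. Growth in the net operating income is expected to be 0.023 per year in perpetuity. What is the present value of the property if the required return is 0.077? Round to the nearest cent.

$1864133.33

D₁ = D₀ × (1 + g) = $98,400.00 × 1.023 = $100,663.2000
Growing perpetuity: P = D₁ / (r − g) = $100,663.2000 / (0.077 − 0.023) = $1,864,133.33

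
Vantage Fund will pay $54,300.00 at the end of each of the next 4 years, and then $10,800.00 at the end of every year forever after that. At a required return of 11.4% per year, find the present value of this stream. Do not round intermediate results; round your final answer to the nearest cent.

PV of 4-year annuity: $54,300.00 × [1 − (1+0.114)^−4] / 0.114 = 167034.09584
Perpetuity value at year 4: $10,800.00 / 0.114 = 94736.84211
PV of perpetuity: 94736.84211 / (1+0.114)^4 = 61514.59100
Total PV = 167034.09584 + 61514.59100 = 228548.68684

$228548.69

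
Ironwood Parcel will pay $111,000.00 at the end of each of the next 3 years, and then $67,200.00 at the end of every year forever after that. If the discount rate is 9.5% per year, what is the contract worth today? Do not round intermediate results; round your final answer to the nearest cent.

$817258.54

PV of 3-year annuity: $111,000.00 × [1 − (1+0.095)^−3] / 0.095 = 278488.65788
Perpetuity value at year 3: $67,200.00 / 0.095 = 707368.42105
PV of perpetuity: 707368.42105 / (1+0.095)^3 = 538769.88223
Total PV = 278488.65788 + 538769.88223 = 817258.54011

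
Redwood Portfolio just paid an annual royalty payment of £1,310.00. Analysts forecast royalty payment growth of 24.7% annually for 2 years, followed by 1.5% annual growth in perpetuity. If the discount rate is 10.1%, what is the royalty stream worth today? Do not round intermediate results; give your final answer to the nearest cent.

£22997.58

D_1 = 1633.57000
D_2 = 2037.06179
Terminal value at year 2: TV = D_2×(1+g_2)/(r−g_2) = 2067.61772/0.086 = 24042.06647
P_0 = D_1/(1+r)^1 + D_2/(1+r)^2 + TV/(1+r)^2
    = 1483.71480 + 1680.46536 + 19833.39931 = 22997.57947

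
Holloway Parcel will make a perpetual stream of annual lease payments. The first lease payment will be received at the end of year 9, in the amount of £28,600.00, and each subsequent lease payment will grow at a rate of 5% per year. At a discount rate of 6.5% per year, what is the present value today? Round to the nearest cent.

£1152067.46

Value at end of year 8: C₁ / (r − g) = £28,600.00 / (0.065 − 0.05) = £1,906,666.6667
Discount to today: PV = £1,906,666.6667 / (1 + 0.065)^8 = £1,906,666.6667 / 1.654996 = £1,152,067.46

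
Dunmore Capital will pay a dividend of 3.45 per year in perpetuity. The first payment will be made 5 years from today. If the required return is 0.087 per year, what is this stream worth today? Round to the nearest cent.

28.40

Value at end of year 4: C / r = 3.45 / 0.087 = 39.6552
Discount to today: PV = 39.6552 / (1 + 0.087)^4 = 39.6552 / 1.396105 = 28.40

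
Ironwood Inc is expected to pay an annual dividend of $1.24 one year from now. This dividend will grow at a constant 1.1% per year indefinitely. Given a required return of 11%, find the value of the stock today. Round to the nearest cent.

$12.53

Growing perpetuity: P = D₁ / (r − g) = $1.2400 / (0.11 − 0.011) = $12.53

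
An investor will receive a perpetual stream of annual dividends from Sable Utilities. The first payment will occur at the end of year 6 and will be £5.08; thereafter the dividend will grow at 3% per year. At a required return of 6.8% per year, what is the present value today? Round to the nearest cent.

£96.21

Value at end of year 5: C₁ / (r − g) = £5.08 / (0.068 − 0.03) = £133.6842
Discount to today: PV = £133.6842 / (1 + 0.068)^5 = £133.6842 / 1.389493 = £96.21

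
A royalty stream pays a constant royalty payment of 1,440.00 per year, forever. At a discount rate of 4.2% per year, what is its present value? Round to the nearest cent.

Level perpetuity: PV = C / r = 1,440.00 / 0.042 = 34,285.71

34285.71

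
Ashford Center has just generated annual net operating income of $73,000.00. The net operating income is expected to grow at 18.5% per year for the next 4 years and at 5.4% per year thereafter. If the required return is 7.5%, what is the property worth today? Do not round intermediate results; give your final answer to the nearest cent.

$5784571.50

D_1 = 86505.00000
D_2 = 102508.42500
D_3 = 121472.48362
D_4 = 143944.89310
Terminal value at year 4: TV = D_4×(1+g_2)/(r−g_2) = 151717.91732/0.021 = 7224662.72966
P_0 = D_1/(1+r)^1 + D_2/(1+r)^2 + D_3/(1+r)^3 + D_4/(1+r)^4 + TV/(1+r)^4
    = 80469.76744 + 88703.88318 + 97780.55960 + 107786.01221 + 5409831.27942 = 5784571.50185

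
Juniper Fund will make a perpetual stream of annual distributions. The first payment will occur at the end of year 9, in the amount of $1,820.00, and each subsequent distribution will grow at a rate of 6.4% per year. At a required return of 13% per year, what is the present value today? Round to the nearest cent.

$10372.89

Value at end of year 8: C₁ / (r − g) = $1,820.00 / (0.13 − 0.064) = $27,575.7576
Discount to today: PV = $27,575.7576 / (1 + 0.13)^8 = $27,575.7576 / 2.658444 = $10,372.89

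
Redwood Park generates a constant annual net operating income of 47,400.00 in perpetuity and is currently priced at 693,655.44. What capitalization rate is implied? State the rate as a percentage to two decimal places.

P = C/r ⇒ r = C/P = 47,400.00/693,655.44 = 0.068334

6.83%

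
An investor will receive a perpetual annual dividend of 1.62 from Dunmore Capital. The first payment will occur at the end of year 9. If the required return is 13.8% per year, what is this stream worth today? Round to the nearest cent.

Value at end of year 8: C / r = 1.62 / 0.138 = 11.7391
Discount to today: PV = 11.7391 / (1 + 0.138)^8 = 11.7391 / 2.812795 = 4.17

4.17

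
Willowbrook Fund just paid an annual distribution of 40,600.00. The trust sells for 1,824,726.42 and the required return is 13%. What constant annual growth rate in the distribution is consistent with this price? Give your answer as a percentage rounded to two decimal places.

P = D₀(1+g)/(r−g) ⇒ P(r−g) = D₀(1+g) ⇒ g(P+D₀) = P·r − D₀
g = (P·r − D₀)/(P + D₀) = (1,824,726.42×0.13 − 40,600.00) / (1,824,726.42 + 40,600.00) = 0.105405

10.54%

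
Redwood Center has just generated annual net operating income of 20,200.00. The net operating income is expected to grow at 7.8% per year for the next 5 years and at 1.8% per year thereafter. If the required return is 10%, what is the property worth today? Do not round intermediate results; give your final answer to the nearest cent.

321780.48

D_1 = 21775.60000
D_2 = 23474.09680
D_3 = 25305.07635
D_4 = 27278.87231
D_5 = 29406.62435
Terminal value at year 5: TV = D_5×(1+g_2)/(r−g_2) = 29935.94358/0.082 = 365072.48273
P_0 = D_1/(1+r)^1 + D_2/(1+r)^2 + D_3/(1+r)^3 + D_4/(1+r)^4 + D_5/(1+r)^5 + TV/(1+r)^5
    = 19796.00000 + 19400.08000 + 19012.07840 + 18631.83683 + 18259.20010 + 226681.28899 = 321780.48432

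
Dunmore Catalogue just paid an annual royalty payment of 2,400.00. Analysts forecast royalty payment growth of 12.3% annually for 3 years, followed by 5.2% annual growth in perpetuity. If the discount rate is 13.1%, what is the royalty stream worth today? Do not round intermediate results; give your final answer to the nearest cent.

D_1 = 2695.20000
D_2 = 3026.70960
D_3 = 3398.99488
Terminal value at year 3: TV = D_3×(1+g_2)/(r−g_2) = 3575.74261/0.079 = 45262.56474
P_0 = D_1/(1+r)^1 + D_2/(1+r)^2 + D_3/(1+r)^3 + TV/(1+r)^3
    = 2383.02387 + 2366.16782 + 2349.43100 + 31286.09389 = 38384.71659

38384.72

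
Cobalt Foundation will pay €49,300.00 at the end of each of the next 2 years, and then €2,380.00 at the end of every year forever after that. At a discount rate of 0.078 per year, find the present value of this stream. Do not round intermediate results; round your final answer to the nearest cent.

PV of 2-year annuity: €49,300.00 × [1 − (1+0.078)^−2] / 0.078 = 88156.62207
Perpetuity value at year 2: €2,380.00 / 0.078 = 30512.82051
PV of perpetuity: 30512.82051 / (1+0.078)^2 = 26256.98359
Total PV = 88156.62207 + 26256.98359 = 114413.60565

€114413.61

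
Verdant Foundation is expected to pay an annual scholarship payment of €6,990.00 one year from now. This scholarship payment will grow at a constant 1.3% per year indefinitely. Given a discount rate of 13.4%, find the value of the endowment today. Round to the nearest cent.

€57768.60

Growing perpetuity: P = D₁ / (r − g) = €6,990.0000 / (0.134 − 0.013) = €57,768.60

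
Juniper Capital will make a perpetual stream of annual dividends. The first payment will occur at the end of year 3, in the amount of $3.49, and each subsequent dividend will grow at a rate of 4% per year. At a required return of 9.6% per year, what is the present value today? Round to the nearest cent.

$51.88

Value at end of year 2: C₁ / (r − g) = $3.49 / (0.096 − 0.04) = $62.3214
Discount to today: PV = $62.3214 / (1 + 0.096)^2 = $62.3214 / 1.201216 = $51.88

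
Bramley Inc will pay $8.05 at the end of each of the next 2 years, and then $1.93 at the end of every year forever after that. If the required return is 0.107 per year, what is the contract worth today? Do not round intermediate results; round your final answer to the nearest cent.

PV of 2-year annuity: $8.05 × [1 − (1+0.107)^−2] / 0.107 = 13.84093
Perpetuity value at year 2: $1.93 / 0.107 = 18.03738
PV of perpetuity: 18.03738 / (1+0.107)^2 = 14.71900
Total PV = 13.84093 + 14.71900 = 28.55993

$28.56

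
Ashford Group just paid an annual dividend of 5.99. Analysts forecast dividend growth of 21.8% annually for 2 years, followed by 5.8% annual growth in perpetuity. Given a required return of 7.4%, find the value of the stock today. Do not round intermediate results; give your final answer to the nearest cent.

D_1 = 7.29582
D_2 = 8.88631
Terminal value at year 2: TV = D_2×(1+g_2)/(r−g_2) = 9.40171/0.016 = 587.60717
P_0 = D_1/(1+r)^1 + D_2/(1+r)^2 + TV/(1+r)^2
    = 6.79313 + 7.70394 + 509.42297 = 523.92003

523.92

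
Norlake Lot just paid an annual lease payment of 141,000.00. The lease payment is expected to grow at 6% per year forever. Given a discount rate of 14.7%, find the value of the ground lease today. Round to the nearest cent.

D₁ = D₀ × (1 + g) = 141,000.00 × 1.06 = 149,460.0000
Growing perpetuity: P = D₁ / (r − g) = 149,460.0000 / (0.147 − 0.06) = 1,717,931.03

1717931.03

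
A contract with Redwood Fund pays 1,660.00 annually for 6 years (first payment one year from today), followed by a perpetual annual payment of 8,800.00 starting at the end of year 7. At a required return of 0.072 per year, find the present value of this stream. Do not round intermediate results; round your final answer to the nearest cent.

88398.24

PV of 6-year annuity: 1,660.00 × [1 − (1+0.072)^−6] / 0.072 = 7863.83793
Perpetuity value at year 6: 8,800.00 / 0.072 = 122222.22222
PV of perpetuity: 122222.22222 / (1+0.072)^6 = 80534.40670
Total PV = 7863.83793 + 80534.40670 = 88398.24463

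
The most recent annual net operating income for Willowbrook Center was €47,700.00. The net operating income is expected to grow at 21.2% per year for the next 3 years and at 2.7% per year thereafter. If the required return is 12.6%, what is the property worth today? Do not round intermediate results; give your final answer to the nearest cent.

€783180.11

D_1 = 57812.40000
D_2 = 70068.62880
D_3 = 84923.17811
Terminal value at year 3: TV = D_3×(1+g_2)/(r−g_2) = 87216.10391/0.099 = 880970.74661
P_0 = D_1/(1+r)^1 + D_2/(1+r)^2 + D_3/(1+r)^3 + TV/(1+r)^3
    = 51343.16163 + 55264.57540 + 59485.49324 + 617086.88439 = 783180.11466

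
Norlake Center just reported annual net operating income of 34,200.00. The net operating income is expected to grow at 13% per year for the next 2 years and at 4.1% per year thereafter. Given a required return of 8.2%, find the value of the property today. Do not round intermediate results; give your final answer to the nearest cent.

D_1 = 38646.00000
D_2 = 43669.98000
Terminal value at year 2: TV = D_2×(1+g_2)/(r−g_2) = 45460.44918/0.041 = 1108791.44341
P_0 = D_1/(1+r)^1 + D_2/(1+r)^2 + TV/(1+r)^2
    = 35717.19039 + 37301.68682 + 947098.92632 = 1020117.80353

1020117.80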